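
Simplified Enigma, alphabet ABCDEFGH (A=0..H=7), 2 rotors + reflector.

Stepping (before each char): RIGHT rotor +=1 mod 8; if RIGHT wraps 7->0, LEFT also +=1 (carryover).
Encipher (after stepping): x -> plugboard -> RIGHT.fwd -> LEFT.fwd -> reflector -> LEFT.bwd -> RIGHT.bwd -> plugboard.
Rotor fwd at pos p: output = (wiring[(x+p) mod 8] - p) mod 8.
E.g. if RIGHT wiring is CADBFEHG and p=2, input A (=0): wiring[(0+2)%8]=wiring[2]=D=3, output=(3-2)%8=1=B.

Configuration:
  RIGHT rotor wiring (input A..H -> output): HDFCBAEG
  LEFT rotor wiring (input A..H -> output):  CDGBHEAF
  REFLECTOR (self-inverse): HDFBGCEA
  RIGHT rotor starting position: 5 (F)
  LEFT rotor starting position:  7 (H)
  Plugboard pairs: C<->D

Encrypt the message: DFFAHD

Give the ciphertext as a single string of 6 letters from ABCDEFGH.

Answer: EBAGAH

Derivation:
Char 1 ('D'): step: R->6, L=7; D->plug->C->R->B->L->D->refl->B->L'->H->R'->E->plug->E
Char 2 ('F'): step: R->7, L=7; F->plug->F->R->C->L->E->refl->G->L'->A->R'->B->plug->B
Char 3 ('F'): step: R->0, L->0 (L advanced); F->plug->F->R->A->L->C->refl->F->L'->H->R'->A->plug->A
Char 4 ('A'): step: R->1, L=0; A->plug->A->R->C->L->G->refl->E->L'->F->R'->G->plug->G
Char 5 ('H'): step: R->2, L=0; H->plug->H->R->B->L->D->refl->B->L'->D->R'->A->plug->A
Char 6 ('D'): step: R->3, L=0; D->plug->C->R->F->L->E->refl->G->L'->C->R'->H->plug->H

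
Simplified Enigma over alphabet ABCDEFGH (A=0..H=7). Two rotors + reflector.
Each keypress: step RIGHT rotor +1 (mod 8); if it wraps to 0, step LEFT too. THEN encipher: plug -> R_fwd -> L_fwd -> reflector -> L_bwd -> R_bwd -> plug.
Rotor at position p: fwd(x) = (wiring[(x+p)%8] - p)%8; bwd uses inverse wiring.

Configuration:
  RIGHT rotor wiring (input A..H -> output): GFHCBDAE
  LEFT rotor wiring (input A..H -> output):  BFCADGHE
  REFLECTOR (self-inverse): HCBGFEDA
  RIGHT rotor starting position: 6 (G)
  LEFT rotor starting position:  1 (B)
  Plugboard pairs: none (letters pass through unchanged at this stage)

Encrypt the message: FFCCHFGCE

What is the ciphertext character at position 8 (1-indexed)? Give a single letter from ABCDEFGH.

Char 1 ('F'): step: R->7, L=1; F->plug->F->R->C->L->H->refl->A->L'->H->R'->B->plug->B
Char 2 ('F'): step: R->0, L->2 (L advanced); F->plug->F->R->D->L->E->refl->F->L'->E->R'->H->plug->H
Char 3 ('C'): step: R->1, L=2; C->plug->C->R->B->L->G->refl->D->L'->H->R'->F->plug->F
Char 4 ('C'): step: R->2, L=2; C->plug->C->R->H->L->D->refl->G->L'->B->R'->D->plug->D
Char 5 ('H'): step: R->3, L=2; H->plug->H->R->E->L->F->refl->E->L'->D->R'->F->plug->F
Char 6 ('F'): step: R->4, L=2; F->plug->F->R->B->L->G->refl->D->L'->H->R'->B->plug->B
Char 7 ('G'): step: R->5, L=2; G->plug->G->R->F->L->C->refl->B->L'->C->R'->F->plug->F
Char 8 ('C'): step: R->6, L=2; C->plug->C->R->A->L->A->refl->H->L'->G->R'->B->plug->B

B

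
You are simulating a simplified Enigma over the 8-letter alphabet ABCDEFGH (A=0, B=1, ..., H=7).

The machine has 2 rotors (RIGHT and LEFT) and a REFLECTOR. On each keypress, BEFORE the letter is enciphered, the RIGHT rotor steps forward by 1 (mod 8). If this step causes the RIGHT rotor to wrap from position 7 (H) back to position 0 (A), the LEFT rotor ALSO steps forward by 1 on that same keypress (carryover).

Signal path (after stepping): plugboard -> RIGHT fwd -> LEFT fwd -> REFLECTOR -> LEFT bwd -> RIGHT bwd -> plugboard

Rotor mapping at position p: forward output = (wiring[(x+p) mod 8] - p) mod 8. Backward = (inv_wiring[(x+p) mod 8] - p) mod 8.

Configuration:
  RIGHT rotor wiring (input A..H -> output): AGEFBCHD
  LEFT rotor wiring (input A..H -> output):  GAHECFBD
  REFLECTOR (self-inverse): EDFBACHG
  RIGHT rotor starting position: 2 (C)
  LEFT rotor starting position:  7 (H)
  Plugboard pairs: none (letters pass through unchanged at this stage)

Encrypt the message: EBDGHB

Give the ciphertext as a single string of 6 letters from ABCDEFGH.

Char 1 ('E'): step: R->3, L=7; E->plug->E->R->A->L->E->refl->A->L'->D->R'->G->plug->G
Char 2 ('B'): step: R->4, L=7; B->plug->B->R->G->L->G->refl->H->L'->B->R'->H->plug->H
Char 3 ('D'): step: R->5, L=7; D->plug->D->R->D->L->A->refl->E->L'->A->R'->G->plug->G
Char 4 ('G'): step: R->6, L=7; G->plug->G->R->D->L->A->refl->E->L'->A->R'->D->plug->D
Char 5 ('H'): step: R->7, L=7; H->plug->H->R->A->L->E->refl->A->L'->D->R'->G->plug->G
Char 6 ('B'): step: R->0, L->0 (L advanced); B->plug->B->R->G->L->B->refl->D->L'->H->R'->G->plug->G

Answer: GHGDGG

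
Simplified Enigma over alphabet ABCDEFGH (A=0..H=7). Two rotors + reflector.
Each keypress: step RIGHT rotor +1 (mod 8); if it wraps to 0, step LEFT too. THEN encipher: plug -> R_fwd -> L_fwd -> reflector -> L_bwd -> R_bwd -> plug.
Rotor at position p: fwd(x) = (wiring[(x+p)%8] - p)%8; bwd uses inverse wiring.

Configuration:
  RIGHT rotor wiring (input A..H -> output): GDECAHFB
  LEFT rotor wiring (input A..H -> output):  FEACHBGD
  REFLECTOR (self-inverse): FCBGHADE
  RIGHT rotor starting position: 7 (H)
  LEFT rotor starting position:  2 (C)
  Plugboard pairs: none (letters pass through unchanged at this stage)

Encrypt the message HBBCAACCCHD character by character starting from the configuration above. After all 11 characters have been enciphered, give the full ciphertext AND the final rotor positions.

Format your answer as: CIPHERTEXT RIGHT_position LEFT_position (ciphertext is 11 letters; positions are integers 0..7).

Char 1 ('H'): step: R->0, L->3 (L advanced); H->plug->H->R->B->L->E->refl->H->L'->A->R'->E->plug->E
Char 2 ('B'): step: R->1, L=3; B->plug->B->R->D->L->D->refl->G->L'->C->R'->A->plug->A
Char 3 ('B'): step: R->2, L=3; B->plug->B->R->A->L->H->refl->E->L'->B->R'->H->plug->H
Char 4 ('C'): step: R->3, L=3; C->plug->C->R->E->L->A->refl->F->L'->H->R'->A->plug->A
Char 5 ('A'): step: R->4, L=3; A->plug->A->R->E->L->A->refl->F->L'->H->R'->F->plug->F
Char 6 ('A'): step: R->5, L=3; A->plug->A->R->C->L->G->refl->D->L'->D->R'->H->plug->H
Char 7 ('C'): step: R->6, L=3; C->plug->C->R->A->L->H->refl->E->L'->B->R'->H->plug->H
Char 8 ('C'): step: R->7, L=3; C->plug->C->R->E->L->A->refl->F->L'->H->R'->B->plug->B
Char 9 ('C'): step: R->0, L->4 (L advanced); C->plug->C->R->E->L->B->refl->C->L'->C->R'->D->plug->D
Char 10 ('H'): step: R->1, L=4; H->plug->H->R->F->L->A->refl->F->L'->B->R'->C->plug->C
Char 11 ('D'): step: R->2, L=4; D->plug->D->R->F->L->A->refl->F->L'->B->R'->H->plug->H
Final: ciphertext=EAHAFHHBDCH, RIGHT=2, LEFT=4

Answer: EAHAFHHBDCH 2 4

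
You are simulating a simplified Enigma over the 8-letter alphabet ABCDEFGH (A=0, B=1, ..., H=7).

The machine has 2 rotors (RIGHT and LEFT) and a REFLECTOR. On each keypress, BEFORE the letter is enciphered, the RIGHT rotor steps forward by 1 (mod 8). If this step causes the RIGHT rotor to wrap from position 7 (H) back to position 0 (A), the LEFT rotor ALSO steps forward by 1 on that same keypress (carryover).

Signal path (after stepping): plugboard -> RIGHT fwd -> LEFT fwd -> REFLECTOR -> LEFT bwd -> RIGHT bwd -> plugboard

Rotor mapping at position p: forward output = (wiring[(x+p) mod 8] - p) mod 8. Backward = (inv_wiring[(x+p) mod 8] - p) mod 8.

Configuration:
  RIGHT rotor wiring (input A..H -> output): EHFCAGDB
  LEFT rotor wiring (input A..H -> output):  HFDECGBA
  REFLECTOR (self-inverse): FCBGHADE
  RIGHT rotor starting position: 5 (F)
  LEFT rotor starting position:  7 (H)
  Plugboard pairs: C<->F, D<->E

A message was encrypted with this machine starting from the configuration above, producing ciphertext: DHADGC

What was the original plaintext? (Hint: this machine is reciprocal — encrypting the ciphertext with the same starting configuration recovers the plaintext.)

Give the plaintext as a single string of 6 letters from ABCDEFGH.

Char 1 ('D'): step: R->6, L=7; D->plug->E->R->H->L->C->refl->B->L'->A->R'->H->plug->H
Char 2 ('H'): step: R->7, L=7; H->plug->H->R->E->L->F->refl->A->L'->B->R'->F->plug->C
Char 3 ('A'): step: R->0, L->0 (L advanced); A->plug->A->R->E->L->C->refl->B->L'->G->R'->F->plug->C
Char 4 ('D'): step: R->1, L=0; D->plug->E->R->F->L->G->refl->D->L'->C->R'->F->plug->C
Char 5 ('G'): step: R->2, L=0; G->plug->G->R->C->L->D->refl->G->L'->F->R'->H->plug->H
Char 6 ('C'): step: R->3, L=0; C->plug->F->R->B->L->F->refl->A->L'->H->R'->A->plug->A

Answer: HCCCHA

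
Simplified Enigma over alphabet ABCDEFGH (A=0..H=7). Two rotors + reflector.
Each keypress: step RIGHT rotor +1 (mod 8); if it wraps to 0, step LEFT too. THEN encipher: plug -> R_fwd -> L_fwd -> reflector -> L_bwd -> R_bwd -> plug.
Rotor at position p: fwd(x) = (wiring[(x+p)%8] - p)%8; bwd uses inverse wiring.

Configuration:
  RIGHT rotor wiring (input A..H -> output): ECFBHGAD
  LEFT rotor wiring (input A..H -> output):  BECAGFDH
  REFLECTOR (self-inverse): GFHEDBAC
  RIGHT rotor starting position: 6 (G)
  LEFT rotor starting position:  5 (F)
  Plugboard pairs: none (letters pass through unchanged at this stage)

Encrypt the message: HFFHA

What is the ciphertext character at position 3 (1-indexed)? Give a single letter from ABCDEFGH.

Char 1 ('H'): step: R->7, L=5; H->plug->H->R->B->L->G->refl->A->L'->A->R'->F->plug->F
Char 2 ('F'): step: R->0, L->6 (L advanced); F->plug->F->R->G->L->A->refl->G->L'->D->R'->H->plug->H
Char 3 ('F'): step: R->1, L=6; F->plug->F->R->H->L->H->refl->C->L'->F->R'->E->plug->E

E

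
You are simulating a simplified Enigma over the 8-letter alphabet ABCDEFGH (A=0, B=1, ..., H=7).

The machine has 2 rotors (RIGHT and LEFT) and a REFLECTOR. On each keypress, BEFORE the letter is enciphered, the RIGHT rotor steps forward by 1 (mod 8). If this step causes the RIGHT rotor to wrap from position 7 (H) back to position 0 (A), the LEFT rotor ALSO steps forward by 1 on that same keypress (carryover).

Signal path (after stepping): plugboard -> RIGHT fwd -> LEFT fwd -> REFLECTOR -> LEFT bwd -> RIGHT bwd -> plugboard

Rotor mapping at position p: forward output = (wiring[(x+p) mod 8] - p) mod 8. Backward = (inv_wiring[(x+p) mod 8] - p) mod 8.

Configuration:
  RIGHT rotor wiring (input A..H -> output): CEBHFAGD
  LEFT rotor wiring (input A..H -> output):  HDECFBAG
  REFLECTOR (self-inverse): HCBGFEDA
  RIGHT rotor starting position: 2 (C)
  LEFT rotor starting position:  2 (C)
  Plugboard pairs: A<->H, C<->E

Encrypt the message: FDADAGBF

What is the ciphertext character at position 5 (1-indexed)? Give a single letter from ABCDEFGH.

Char 1 ('F'): step: R->3, L=2; F->plug->F->R->H->L->B->refl->C->L'->A->R'->E->plug->C
Char 2 ('D'): step: R->4, L=2; D->plug->D->R->H->L->B->refl->C->L'->A->R'->F->plug->F
Char 3 ('A'): step: R->5, L=2; A->plug->H->R->A->L->C->refl->B->L'->H->R'->E->plug->C
Char 4 ('D'): step: R->6, L=2; D->plug->D->R->G->L->F->refl->E->L'->F->R'->B->plug->B
Char 5 ('A'): step: R->7, L=2; A->plug->H->R->H->L->B->refl->C->L'->A->R'->E->plug->C

C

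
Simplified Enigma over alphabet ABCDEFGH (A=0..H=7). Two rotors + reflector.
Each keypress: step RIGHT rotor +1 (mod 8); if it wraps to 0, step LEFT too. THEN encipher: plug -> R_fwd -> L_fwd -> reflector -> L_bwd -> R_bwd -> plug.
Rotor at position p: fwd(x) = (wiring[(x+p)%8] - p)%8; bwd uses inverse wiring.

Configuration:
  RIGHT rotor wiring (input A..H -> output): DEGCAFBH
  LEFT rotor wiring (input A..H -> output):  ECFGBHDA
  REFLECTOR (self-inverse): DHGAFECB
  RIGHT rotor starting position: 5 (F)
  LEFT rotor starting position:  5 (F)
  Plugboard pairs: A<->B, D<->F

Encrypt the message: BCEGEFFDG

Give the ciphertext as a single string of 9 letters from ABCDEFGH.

Answer: FHBABADCA

Derivation:
Char 1 ('B'): step: R->6, L=5; B->plug->A->R->D->L->H->refl->B->L'->G->R'->D->plug->F
Char 2 ('C'): step: R->7, L=5; C->plug->C->R->F->L->A->refl->D->L'->C->R'->H->plug->H
Char 3 ('E'): step: R->0, L->6 (L advanced); E->plug->E->R->A->L->F->refl->E->L'->D->R'->A->plug->B
Char 4 ('G'): step: R->1, L=6; G->plug->G->R->G->L->D->refl->A->L'->F->R'->B->plug->A
Char 5 ('E'): step: R->2, L=6; E->plug->E->R->H->L->B->refl->H->L'->E->R'->A->plug->B
Char 6 ('F'): step: R->3, L=6; F->plug->D->R->G->L->D->refl->A->L'->F->R'->B->plug->A
Char 7 ('F'): step: R->4, L=6; F->plug->D->R->D->L->E->refl->F->L'->A->R'->F->plug->D
Char 8 ('D'): step: R->5, L=6; D->plug->F->R->B->L->C->refl->G->L'->C->R'->C->plug->C
Char 9 ('G'): step: R->6, L=6; G->plug->G->R->C->L->G->refl->C->L'->B->R'->B->plug->A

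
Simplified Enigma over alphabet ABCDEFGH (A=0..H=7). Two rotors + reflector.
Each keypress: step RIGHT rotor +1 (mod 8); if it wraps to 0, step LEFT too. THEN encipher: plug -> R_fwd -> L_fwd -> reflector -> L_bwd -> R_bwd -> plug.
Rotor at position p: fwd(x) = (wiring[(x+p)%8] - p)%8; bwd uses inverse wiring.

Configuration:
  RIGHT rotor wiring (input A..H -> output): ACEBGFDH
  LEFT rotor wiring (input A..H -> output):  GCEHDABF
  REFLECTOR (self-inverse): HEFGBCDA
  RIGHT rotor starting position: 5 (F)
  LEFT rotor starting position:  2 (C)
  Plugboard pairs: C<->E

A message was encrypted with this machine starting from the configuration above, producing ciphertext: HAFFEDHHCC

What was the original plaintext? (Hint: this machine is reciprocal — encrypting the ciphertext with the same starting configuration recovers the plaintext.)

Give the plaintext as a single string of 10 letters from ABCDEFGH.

Char 1 ('H'): step: R->6, L=2; H->plug->H->R->H->L->A->refl->H->L'->E->R'->D->plug->D
Char 2 ('A'): step: R->7, L=2; A->plug->A->R->A->L->C->refl->F->L'->B->R'->B->plug->B
Char 3 ('F'): step: R->0, L->3 (L advanced); F->plug->F->R->F->L->D->refl->G->L'->D->R'->G->plug->G
Char 4 ('F'): step: R->1, L=3; F->plug->F->R->C->L->F->refl->C->L'->E->R'->E->plug->C
Char 5 ('E'): step: R->2, L=3; E->plug->C->R->E->L->C->refl->F->L'->C->R'->A->plug->A
Char 6 ('D'): step: R->3, L=3; D->plug->D->R->A->L->E->refl->B->L'->H->R'->G->plug->G
Char 7 ('H'): step: R->4, L=3; H->plug->H->R->F->L->D->refl->G->L'->D->R'->D->plug->D
Char 8 ('H'): step: R->5, L=3; H->plug->H->R->B->L->A->refl->H->L'->G->R'->B->plug->B
Char 9 ('C'): step: R->6, L=3; C->plug->E->R->G->L->H->refl->A->L'->B->R'->B->plug->B
Char 10 ('C'): step: R->7, L=3; C->plug->E->R->C->L->F->refl->C->L'->E->R'->H->plug->H

Answer: DBGCAGDBBH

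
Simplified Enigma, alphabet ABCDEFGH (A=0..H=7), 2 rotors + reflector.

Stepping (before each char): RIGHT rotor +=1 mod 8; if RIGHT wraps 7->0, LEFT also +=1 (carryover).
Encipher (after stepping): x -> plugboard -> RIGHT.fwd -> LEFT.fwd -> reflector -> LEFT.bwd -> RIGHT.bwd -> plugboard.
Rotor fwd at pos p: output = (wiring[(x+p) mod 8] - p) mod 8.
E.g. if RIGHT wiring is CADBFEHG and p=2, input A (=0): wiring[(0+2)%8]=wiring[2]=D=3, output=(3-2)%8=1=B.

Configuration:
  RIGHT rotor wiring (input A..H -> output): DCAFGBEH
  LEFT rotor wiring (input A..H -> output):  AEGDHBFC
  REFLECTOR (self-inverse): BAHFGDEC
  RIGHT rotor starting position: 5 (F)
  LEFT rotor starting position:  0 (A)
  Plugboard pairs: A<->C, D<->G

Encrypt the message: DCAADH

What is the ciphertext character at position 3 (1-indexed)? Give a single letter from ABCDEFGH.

Char 1 ('D'): step: R->6, L=0; D->plug->G->R->A->L->A->refl->B->L'->F->R'->C->plug->A
Char 2 ('C'): step: R->7, L=0; C->plug->A->R->A->L->A->refl->B->L'->F->R'->H->plug->H
Char 3 ('A'): step: R->0, L->1 (L advanced); A->plug->C->R->A->L->D->refl->F->L'->B->R'->F->plug->F

F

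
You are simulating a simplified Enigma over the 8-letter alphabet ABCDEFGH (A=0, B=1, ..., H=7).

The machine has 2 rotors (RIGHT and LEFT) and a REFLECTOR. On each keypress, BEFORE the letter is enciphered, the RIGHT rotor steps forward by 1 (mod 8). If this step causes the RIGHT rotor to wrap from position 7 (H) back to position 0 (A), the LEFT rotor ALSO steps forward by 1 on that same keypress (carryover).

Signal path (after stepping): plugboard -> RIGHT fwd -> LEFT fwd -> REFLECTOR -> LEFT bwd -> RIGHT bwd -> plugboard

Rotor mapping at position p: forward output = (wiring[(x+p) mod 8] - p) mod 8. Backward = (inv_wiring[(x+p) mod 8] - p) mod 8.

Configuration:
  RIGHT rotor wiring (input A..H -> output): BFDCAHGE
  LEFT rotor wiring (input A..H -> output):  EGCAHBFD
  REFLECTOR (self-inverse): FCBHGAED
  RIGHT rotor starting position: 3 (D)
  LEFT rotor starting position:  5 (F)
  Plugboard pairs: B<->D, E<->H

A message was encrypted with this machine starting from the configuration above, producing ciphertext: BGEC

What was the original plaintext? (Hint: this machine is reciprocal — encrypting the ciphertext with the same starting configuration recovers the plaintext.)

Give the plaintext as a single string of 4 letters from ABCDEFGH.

Char 1 ('B'): step: R->4, L=5; B->plug->D->R->A->L->E->refl->G->L'->C->R'->C->plug->C
Char 2 ('G'): step: R->5, L=5; G->plug->G->R->F->L->F->refl->A->L'->B->R'->B->plug->D
Char 3 ('E'): step: R->6, L=5; E->plug->H->R->B->L->A->refl->F->L'->F->R'->E->plug->H
Char 4 ('C'): step: R->7, L=5; C->plug->C->R->G->L->D->refl->H->L'->D->R'->E->plug->H

Answer: CDHH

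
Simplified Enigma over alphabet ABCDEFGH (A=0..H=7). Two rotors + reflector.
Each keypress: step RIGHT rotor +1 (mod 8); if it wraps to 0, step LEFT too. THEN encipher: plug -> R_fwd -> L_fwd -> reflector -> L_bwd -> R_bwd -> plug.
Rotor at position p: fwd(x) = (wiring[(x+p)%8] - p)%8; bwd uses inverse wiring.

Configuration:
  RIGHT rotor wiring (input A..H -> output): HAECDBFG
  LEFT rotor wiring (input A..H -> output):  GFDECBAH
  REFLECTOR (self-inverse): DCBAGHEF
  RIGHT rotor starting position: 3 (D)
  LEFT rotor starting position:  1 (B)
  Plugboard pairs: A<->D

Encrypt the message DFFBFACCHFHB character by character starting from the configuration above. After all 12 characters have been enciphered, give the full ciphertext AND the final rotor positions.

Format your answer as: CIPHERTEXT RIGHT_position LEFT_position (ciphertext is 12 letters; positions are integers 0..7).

Answer: BGAHBDBFFAGC 7 2

Derivation:
Char 1 ('D'): step: R->4, L=1; D->plug->A->R->H->L->F->refl->H->L'->F->R'->B->plug->B
Char 2 ('F'): step: R->5, L=1; F->plug->F->R->H->L->F->refl->H->L'->F->R'->G->plug->G
Char 3 ('F'): step: R->6, L=1; F->plug->F->R->E->L->A->refl->D->L'->C->R'->D->plug->A
Char 4 ('B'): step: R->7, L=1; B->plug->B->R->A->L->E->refl->G->L'->G->R'->H->plug->H
Char 5 ('F'): step: R->0, L->2 (L advanced); F->plug->F->R->B->L->C->refl->B->L'->A->R'->B->plug->B
Char 6 ('A'): step: R->1, L=2; A->plug->D->R->C->L->A->refl->D->L'->H->R'->A->plug->D
Char 7 ('C'): step: R->2, L=2; C->plug->C->R->B->L->C->refl->B->L'->A->R'->B->plug->B
Char 8 ('C'): step: R->3, L=2; C->plug->C->R->G->L->E->refl->G->L'->E->R'->F->plug->F
Char 9 ('H'): step: R->4, L=2; H->plug->H->R->G->L->E->refl->G->L'->E->R'->F->plug->F
Char 10 ('F'): step: R->5, L=2; F->plug->F->R->H->L->D->refl->A->L'->C->R'->D->plug->A
Char 11 ('H'): step: R->6, L=2; H->plug->H->R->D->L->H->refl->F->L'->F->R'->G->plug->G
Char 12 ('B'): step: R->7, L=2; B->plug->B->R->A->L->B->refl->C->L'->B->R'->C->plug->C
Final: ciphertext=BGAHBDBFFAGC, RIGHT=7, LEFT=2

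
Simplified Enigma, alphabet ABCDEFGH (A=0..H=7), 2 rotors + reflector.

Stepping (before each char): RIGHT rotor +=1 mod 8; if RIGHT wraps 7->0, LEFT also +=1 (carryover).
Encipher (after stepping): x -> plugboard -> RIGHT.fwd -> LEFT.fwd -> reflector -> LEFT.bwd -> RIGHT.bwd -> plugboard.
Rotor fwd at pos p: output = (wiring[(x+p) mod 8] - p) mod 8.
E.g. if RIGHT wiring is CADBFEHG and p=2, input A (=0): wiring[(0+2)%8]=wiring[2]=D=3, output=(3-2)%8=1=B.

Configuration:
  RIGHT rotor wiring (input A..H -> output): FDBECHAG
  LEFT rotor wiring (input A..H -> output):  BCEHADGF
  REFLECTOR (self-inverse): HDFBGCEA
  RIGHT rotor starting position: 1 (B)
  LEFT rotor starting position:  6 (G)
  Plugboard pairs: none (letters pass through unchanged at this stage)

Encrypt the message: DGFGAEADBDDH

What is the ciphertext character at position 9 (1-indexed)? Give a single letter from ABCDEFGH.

Char 1 ('D'): step: R->2, L=6; D->plug->D->R->F->L->B->refl->D->L'->C->R'->B->plug->B
Char 2 ('G'): step: R->3, L=6; G->plug->G->R->A->L->A->refl->H->L'->B->R'->A->plug->A
Char 3 ('F'): step: R->4, L=6; F->plug->F->R->H->L->F->refl->C->L'->G->R'->A->plug->A
Char 4 ('G'): step: R->5, L=6; G->plug->G->R->H->L->F->refl->C->L'->G->R'->E->plug->E
Char 5 ('A'): step: R->6, L=6; A->plug->A->R->C->L->D->refl->B->L'->F->R'->D->plug->D
Char 6 ('E'): step: R->7, L=6; E->plug->E->R->F->L->B->refl->D->L'->C->R'->D->plug->D
Char 7 ('A'): step: R->0, L->7 (L advanced); A->plug->A->R->F->L->B->refl->D->L'->C->R'->E->plug->E
Char 8 ('D'): step: R->1, L=7; D->plug->D->R->B->L->C->refl->F->L'->D->R'->C->plug->C
Char 9 ('B'): step: R->2, L=7; B->plug->B->R->C->L->D->refl->B->L'->F->R'->D->plug->D

D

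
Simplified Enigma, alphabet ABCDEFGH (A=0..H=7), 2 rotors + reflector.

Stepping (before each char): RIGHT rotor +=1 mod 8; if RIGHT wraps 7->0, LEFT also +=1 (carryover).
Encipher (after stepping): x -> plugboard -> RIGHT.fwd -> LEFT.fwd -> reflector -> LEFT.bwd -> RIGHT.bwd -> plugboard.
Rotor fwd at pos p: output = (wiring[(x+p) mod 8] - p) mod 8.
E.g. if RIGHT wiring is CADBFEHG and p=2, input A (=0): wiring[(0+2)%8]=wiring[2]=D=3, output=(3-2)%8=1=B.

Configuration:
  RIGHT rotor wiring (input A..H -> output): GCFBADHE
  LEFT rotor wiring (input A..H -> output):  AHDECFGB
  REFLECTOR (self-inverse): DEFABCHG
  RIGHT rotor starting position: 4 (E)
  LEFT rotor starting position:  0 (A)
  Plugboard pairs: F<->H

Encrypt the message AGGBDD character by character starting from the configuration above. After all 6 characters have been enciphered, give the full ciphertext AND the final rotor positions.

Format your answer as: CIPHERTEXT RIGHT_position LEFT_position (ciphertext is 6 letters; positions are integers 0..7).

Answer: DCAACE 2 1

Derivation:
Char 1 ('A'): step: R->5, L=0; A->plug->A->R->G->L->G->refl->H->L'->B->R'->D->plug->D
Char 2 ('G'): step: R->6, L=0; G->plug->G->R->C->L->D->refl->A->L'->A->R'->C->plug->C
Char 3 ('G'): step: R->7, L=0; G->plug->G->R->E->L->C->refl->F->L'->F->R'->A->plug->A
Char 4 ('B'): step: R->0, L->1 (L advanced); B->plug->B->R->C->L->D->refl->A->L'->G->R'->A->plug->A
Char 5 ('D'): step: R->1, L=1; D->plug->D->R->H->L->H->refl->G->L'->A->R'->C->plug->C
Char 6 ('D'): step: R->2, L=1; D->plug->D->R->B->L->C->refl->F->L'->F->R'->E->plug->E
Final: ciphertext=DCAACE, RIGHT=2, LEFT=1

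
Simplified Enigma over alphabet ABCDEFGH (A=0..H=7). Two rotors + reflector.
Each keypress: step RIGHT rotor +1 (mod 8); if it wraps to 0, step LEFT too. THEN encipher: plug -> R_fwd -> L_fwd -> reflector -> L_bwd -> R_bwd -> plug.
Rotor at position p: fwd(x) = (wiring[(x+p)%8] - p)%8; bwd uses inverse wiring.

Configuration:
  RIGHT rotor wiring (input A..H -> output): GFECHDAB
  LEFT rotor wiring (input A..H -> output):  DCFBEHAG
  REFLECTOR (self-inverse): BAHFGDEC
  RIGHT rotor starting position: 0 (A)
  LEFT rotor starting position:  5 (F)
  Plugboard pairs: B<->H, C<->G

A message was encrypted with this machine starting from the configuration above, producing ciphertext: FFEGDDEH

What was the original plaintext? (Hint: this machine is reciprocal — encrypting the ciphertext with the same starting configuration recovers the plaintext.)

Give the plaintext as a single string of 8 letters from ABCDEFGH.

Answer: CHFFGGGD

Derivation:
Char 1 ('F'): step: R->1, L=5; F->plug->F->R->H->L->H->refl->C->L'->A->R'->G->plug->C
Char 2 ('F'): step: R->2, L=5; F->plug->F->R->H->L->H->refl->C->L'->A->R'->B->plug->H
Char 3 ('E'): step: R->3, L=5; E->plug->E->R->G->L->E->refl->G->L'->D->R'->F->plug->F
Char 4 ('G'): step: R->4, L=5; G->plug->C->R->E->L->F->refl->D->L'->B->R'->F->plug->F
Char 5 ('D'): step: R->5, L=5; D->plug->D->R->B->L->D->refl->F->L'->E->R'->C->plug->G
Char 6 ('D'): step: R->6, L=5; D->plug->D->R->H->L->H->refl->C->L'->A->R'->C->plug->G
Char 7 ('E'): step: R->7, L=5; E->plug->E->R->D->L->G->refl->E->L'->G->R'->C->plug->G
Char 8 ('H'): step: R->0, L->6 (L advanced); H->plug->B->R->F->L->D->refl->F->L'->C->R'->D->plug->D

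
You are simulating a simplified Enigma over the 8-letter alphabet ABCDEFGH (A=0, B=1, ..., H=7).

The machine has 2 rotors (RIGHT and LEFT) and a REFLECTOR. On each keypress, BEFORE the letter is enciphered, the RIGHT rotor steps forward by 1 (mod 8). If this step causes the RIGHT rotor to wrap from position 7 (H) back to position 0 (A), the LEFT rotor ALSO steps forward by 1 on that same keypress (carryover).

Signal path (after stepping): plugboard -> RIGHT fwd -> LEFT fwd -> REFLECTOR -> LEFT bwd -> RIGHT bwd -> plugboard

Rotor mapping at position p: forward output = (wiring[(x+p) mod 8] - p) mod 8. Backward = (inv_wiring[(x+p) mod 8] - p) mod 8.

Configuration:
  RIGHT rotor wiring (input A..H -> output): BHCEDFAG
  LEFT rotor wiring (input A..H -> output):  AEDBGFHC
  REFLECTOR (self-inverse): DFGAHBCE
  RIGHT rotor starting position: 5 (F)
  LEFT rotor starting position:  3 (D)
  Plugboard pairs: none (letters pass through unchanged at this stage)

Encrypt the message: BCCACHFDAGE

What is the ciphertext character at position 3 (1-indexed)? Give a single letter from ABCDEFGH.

Char 1 ('B'): step: R->6, L=3; B->plug->B->R->A->L->G->refl->C->L'->C->R'->A->plug->A
Char 2 ('C'): step: R->7, L=3; C->plug->C->R->A->L->G->refl->C->L'->C->R'->B->plug->B
Char 3 ('C'): step: R->0, L->4 (L advanced); C->plug->C->R->C->L->D->refl->A->L'->F->R'->F->plug->F

F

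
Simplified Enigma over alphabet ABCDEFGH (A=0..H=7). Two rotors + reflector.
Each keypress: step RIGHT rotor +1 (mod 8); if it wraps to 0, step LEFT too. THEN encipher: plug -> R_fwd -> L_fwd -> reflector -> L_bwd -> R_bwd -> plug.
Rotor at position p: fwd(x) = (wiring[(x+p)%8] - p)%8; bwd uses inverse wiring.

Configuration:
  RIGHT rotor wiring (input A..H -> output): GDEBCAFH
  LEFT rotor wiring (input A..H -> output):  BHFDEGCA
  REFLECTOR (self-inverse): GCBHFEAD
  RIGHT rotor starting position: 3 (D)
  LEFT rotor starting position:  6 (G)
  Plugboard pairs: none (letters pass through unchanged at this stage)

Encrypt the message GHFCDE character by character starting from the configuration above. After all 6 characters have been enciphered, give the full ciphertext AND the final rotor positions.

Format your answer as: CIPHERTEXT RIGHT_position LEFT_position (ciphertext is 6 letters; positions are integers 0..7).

Answer: HBBEFG 1 7

Derivation:
Char 1 ('G'): step: R->4, L=6; G->plug->G->R->A->L->E->refl->F->L'->F->R'->H->plug->H
Char 2 ('H'): step: R->5, L=6; H->plug->H->R->F->L->F->refl->E->L'->A->R'->B->plug->B
Char 3 ('F'): step: R->6, L=6; F->plug->F->R->D->L->B->refl->C->L'->B->R'->B->plug->B
Char 4 ('C'): step: R->7, L=6; C->plug->C->R->E->L->H->refl->D->L'->C->R'->E->plug->E
Char 5 ('D'): step: R->0, L->7 (L advanced); D->plug->D->R->B->L->C->refl->B->L'->A->R'->F->plug->F
Char 6 ('E'): step: R->1, L=7; E->plug->E->R->H->L->D->refl->H->L'->G->R'->G->plug->G
Final: ciphertext=HBBEFG, RIGHT=1, LEFT=7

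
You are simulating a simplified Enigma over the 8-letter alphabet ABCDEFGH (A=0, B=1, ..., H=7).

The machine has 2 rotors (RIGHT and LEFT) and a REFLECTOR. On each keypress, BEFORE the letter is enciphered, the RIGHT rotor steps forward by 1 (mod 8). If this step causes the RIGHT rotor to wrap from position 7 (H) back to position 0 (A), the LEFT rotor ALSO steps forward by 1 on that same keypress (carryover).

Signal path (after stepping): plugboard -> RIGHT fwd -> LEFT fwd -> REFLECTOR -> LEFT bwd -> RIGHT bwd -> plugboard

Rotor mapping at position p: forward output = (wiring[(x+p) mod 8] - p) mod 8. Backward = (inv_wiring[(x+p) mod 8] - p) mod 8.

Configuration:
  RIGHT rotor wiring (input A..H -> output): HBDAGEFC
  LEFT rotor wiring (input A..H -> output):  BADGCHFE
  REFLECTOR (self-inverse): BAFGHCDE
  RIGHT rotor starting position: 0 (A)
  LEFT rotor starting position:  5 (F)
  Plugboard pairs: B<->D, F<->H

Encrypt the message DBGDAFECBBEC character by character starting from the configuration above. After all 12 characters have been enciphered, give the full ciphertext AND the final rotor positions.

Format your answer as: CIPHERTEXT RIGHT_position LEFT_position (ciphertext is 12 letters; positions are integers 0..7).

Answer: EECGDCFHCAAA 4 6

Derivation:
Char 1 ('D'): step: R->1, L=5; D->plug->B->R->C->L->H->refl->E->L'->D->R'->E->plug->E
Char 2 ('B'): step: R->2, L=5; B->plug->D->R->C->L->H->refl->E->L'->D->R'->E->plug->E
Char 3 ('G'): step: R->3, L=5; G->plug->G->R->G->L->B->refl->A->L'->B->R'->C->plug->C
Char 4 ('D'): step: R->4, L=5; D->plug->B->R->A->L->C->refl->F->L'->H->R'->G->plug->G
Char 5 ('A'): step: R->5, L=5; A->plug->A->R->H->L->F->refl->C->L'->A->R'->B->plug->D
Char 6 ('F'): step: R->6, L=5; F->plug->H->R->G->L->B->refl->A->L'->B->R'->C->plug->C
Char 7 ('E'): step: R->7, L=5; E->plug->E->R->B->L->A->refl->B->L'->G->R'->H->plug->F
Char 8 ('C'): step: R->0, L->6 (L advanced); C->plug->C->R->D->L->C->refl->F->L'->E->R'->F->plug->H
Char 9 ('B'): step: R->1, L=6; B->plug->D->R->F->L->A->refl->B->L'->H->R'->C->plug->C
Char 10 ('B'): step: R->2, L=6; B->plug->D->R->C->L->D->refl->G->L'->B->R'->A->plug->A
Char 11 ('E'): step: R->3, L=6; E->plug->E->R->H->L->B->refl->A->L'->F->R'->A->plug->A
Char 12 ('C'): step: R->4, L=6; C->plug->C->R->B->L->G->refl->D->L'->C->R'->A->plug->A
Final: ciphertext=EECGDCFHCAAA, RIGHT=4, LEFT=6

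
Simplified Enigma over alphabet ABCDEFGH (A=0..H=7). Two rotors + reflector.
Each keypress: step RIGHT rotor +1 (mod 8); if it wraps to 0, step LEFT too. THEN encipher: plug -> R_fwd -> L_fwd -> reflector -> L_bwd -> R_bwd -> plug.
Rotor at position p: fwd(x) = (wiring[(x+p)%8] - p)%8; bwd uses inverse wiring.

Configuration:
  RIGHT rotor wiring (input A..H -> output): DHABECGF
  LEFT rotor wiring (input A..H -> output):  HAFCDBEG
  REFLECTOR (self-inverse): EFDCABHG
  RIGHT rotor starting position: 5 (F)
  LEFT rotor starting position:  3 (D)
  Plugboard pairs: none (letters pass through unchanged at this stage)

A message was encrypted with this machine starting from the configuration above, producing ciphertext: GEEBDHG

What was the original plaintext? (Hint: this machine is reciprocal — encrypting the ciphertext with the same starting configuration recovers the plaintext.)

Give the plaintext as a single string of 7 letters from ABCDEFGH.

Answer: FCACBEF

Derivation:
Char 1 ('G'): step: R->6, L=3; G->plug->G->R->G->L->F->refl->B->L'->D->R'->F->plug->F
Char 2 ('E'): step: R->7, L=3; E->plug->E->R->C->L->G->refl->H->L'->A->R'->C->plug->C
Char 3 ('E'): step: R->0, L->4 (L advanced); E->plug->E->R->E->L->D->refl->C->L'->D->R'->A->plug->A
Char 4 ('B'): step: R->1, L=4; B->plug->B->R->H->L->G->refl->H->L'->A->R'->C->plug->C
Char 5 ('D'): step: R->2, L=4; D->plug->D->R->A->L->H->refl->G->L'->H->R'->B->plug->B
Char 6 ('H'): step: R->3, L=4; H->plug->H->R->F->L->E->refl->A->L'->C->R'->E->plug->E
Char 7 ('G'): step: R->4, L=4; G->plug->G->R->E->L->D->refl->C->L'->D->R'->F->plug->F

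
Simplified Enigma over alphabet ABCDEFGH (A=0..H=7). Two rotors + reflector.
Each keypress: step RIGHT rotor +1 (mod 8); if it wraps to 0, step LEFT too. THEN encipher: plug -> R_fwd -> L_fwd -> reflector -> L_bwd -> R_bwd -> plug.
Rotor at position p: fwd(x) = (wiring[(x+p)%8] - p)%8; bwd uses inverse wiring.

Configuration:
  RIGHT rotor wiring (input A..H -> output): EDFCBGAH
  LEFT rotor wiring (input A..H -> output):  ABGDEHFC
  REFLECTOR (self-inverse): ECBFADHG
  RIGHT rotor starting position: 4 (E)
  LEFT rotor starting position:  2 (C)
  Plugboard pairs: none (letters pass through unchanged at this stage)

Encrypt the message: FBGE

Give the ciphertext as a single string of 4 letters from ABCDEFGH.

Char 1 ('F'): step: R->5, L=2; F->plug->F->R->A->L->E->refl->A->L'->F->R'->G->plug->G
Char 2 ('B'): step: R->6, L=2; B->plug->B->R->B->L->B->refl->C->L'->C->R'->A->plug->A
Char 3 ('G'): step: R->7, L=2; G->plug->G->R->H->L->H->refl->G->L'->G->R'->D->plug->D
Char 4 ('E'): step: R->0, L->3 (L advanced); E->plug->E->R->B->L->B->refl->C->L'->D->R'->B->plug->B

Answer: GADB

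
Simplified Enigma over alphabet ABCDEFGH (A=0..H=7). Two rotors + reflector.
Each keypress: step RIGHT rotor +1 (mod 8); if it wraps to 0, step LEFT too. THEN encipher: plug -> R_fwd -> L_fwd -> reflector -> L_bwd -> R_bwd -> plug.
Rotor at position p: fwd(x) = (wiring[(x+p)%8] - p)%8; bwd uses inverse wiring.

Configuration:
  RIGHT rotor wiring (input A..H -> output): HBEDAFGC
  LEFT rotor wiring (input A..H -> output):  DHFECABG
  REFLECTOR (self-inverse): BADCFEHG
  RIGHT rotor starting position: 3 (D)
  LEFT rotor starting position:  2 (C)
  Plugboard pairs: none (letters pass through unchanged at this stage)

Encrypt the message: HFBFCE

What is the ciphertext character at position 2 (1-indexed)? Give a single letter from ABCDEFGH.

Char 1 ('H'): step: R->4, L=2; H->plug->H->R->H->L->F->refl->E->L'->F->R'->F->plug->F
Char 2 ('F'): step: R->5, L=2; F->plug->F->R->H->L->F->refl->E->L'->F->R'->C->plug->C

C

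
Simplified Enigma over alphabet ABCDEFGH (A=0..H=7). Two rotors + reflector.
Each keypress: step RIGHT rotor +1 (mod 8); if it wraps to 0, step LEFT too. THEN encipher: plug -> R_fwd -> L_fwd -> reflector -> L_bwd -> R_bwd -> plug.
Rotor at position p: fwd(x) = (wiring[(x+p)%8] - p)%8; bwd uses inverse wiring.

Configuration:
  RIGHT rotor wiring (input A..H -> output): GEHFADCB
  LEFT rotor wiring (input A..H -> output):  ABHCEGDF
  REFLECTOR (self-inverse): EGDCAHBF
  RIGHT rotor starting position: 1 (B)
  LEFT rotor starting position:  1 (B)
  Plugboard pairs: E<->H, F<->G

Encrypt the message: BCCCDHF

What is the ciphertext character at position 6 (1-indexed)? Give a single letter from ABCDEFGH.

Char 1 ('B'): step: R->2, L=1; B->plug->B->R->D->L->D->refl->C->L'->F->R'->A->plug->A
Char 2 ('C'): step: R->3, L=1; C->plug->C->R->A->L->A->refl->E->L'->G->R'->E->plug->H
Char 3 ('C'): step: R->4, L=1; C->plug->C->R->G->L->E->refl->A->L'->A->R'->F->plug->G
Char 4 ('C'): step: R->5, L=1; C->plug->C->R->E->L->F->refl->H->L'->H->R'->E->plug->H
Char 5 ('D'): step: R->6, L=1; D->plug->D->R->G->L->E->refl->A->L'->A->R'->C->plug->C
Char 6 ('H'): step: R->7, L=1; H->plug->E->R->G->L->E->refl->A->L'->A->R'->D->plug->D

D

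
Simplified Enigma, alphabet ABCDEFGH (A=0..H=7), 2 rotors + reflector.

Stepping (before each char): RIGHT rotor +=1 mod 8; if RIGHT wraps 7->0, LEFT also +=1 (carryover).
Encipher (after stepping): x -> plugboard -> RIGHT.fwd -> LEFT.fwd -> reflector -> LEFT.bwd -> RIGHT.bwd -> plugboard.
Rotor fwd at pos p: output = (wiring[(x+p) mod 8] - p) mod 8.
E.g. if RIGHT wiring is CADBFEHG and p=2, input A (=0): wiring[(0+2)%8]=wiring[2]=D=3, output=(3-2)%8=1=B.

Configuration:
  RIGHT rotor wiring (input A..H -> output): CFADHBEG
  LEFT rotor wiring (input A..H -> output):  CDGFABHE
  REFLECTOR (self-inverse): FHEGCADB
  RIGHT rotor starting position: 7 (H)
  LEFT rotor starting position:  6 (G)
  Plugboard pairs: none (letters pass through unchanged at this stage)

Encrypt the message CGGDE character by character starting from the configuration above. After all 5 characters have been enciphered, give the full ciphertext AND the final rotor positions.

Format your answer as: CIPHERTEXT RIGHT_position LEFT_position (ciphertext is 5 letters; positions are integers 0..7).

Char 1 ('C'): step: R->0, L->7 (L advanced); C->plug->C->R->A->L->F->refl->A->L'->H->R'->E->plug->E
Char 2 ('G'): step: R->1, L=7; G->plug->G->R->F->L->B->refl->H->L'->D->R'->F->plug->F
Char 3 ('G'): step: R->2, L=7; G->plug->G->R->A->L->F->refl->A->L'->H->R'->D->plug->D
Char 4 ('D'): step: R->3, L=7; D->plug->D->R->B->L->D->refl->G->L'->E->R'->B->plug->B
Char 5 ('E'): step: R->4, L=7; E->plug->E->R->G->L->C->refl->E->L'->C->R'->D->plug->D
Final: ciphertext=EFDBD, RIGHT=4, LEFT=7

Answer: EFDBD 4 7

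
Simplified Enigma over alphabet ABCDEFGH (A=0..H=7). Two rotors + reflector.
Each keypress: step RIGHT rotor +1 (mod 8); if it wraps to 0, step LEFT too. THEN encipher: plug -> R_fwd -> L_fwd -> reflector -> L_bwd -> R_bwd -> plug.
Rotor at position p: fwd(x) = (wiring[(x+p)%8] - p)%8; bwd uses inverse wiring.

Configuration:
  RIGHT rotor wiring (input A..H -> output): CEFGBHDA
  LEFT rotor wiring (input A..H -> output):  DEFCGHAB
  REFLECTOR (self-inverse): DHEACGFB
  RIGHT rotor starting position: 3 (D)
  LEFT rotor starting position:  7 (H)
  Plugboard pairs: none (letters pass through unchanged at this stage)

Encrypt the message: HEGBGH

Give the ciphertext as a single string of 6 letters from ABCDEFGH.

Char 1 ('H'): step: R->4, L=7; H->plug->H->R->C->L->F->refl->G->L'->D->R'->B->plug->B
Char 2 ('E'): step: R->5, L=7; E->plug->E->R->H->L->B->refl->H->L'->F->R'->D->plug->D
Char 3 ('G'): step: R->6, L=7; G->plug->G->R->D->L->G->refl->F->L'->C->R'->B->plug->B
Char 4 ('B'): step: R->7, L=7; B->plug->B->R->D->L->G->refl->F->L'->C->R'->F->plug->F
Char 5 ('G'): step: R->0, L->0 (L advanced); G->plug->G->R->D->L->C->refl->E->L'->B->R'->E->plug->E
Char 6 ('H'): step: R->1, L=0; H->plug->H->R->B->L->E->refl->C->L'->D->R'->A->plug->A

Answer: BDBFEA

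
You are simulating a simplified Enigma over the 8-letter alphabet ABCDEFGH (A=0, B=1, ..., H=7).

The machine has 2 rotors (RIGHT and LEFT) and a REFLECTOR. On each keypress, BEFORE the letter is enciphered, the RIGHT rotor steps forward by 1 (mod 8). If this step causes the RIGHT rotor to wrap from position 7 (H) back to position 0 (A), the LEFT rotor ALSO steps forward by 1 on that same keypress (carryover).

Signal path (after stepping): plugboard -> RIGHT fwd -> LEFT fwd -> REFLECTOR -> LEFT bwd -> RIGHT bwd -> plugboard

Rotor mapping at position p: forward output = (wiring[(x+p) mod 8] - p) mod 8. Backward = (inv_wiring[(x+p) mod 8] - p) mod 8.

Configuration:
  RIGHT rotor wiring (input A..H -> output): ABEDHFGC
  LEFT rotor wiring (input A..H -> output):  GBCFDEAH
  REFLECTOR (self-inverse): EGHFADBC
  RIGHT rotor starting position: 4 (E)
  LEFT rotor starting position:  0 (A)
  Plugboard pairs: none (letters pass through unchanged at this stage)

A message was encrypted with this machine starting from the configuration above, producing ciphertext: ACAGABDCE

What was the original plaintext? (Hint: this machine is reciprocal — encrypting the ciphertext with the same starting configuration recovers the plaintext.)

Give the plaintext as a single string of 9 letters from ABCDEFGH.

Answer: BHEBCGFGF

Derivation:
Char 1 ('A'): step: R->5, L=0; A->plug->A->R->A->L->G->refl->B->L'->B->R'->B->plug->B
Char 2 ('C'): step: R->6, L=0; C->plug->C->R->C->L->C->refl->H->L'->H->R'->H->plug->H
Char 3 ('A'): step: R->7, L=0; A->plug->A->R->D->L->F->refl->D->L'->E->R'->E->plug->E
Char 4 ('G'): step: R->0, L->1 (L advanced); G->plug->G->R->G->L->G->refl->B->L'->B->R'->B->plug->B
Char 5 ('A'): step: R->1, L=1; A->plug->A->R->A->L->A->refl->E->L'->C->R'->C->plug->C
Char 6 ('B'): step: R->2, L=1; B->plug->B->R->B->L->B->refl->G->L'->G->R'->G->plug->G
Char 7 ('D'): step: R->3, L=1; D->plug->D->R->D->L->C->refl->H->L'->F->R'->F->plug->F
Char 8 ('C'): step: R->4, L=1; C->plug->C->R->C->L->E->refl->A->L'->A->R'->G->plug->G
Char 9 ('E'): step: R->5, L=1; E->plug->E->R->E->L->D->refl->F->L'->H->R'->F->plug->F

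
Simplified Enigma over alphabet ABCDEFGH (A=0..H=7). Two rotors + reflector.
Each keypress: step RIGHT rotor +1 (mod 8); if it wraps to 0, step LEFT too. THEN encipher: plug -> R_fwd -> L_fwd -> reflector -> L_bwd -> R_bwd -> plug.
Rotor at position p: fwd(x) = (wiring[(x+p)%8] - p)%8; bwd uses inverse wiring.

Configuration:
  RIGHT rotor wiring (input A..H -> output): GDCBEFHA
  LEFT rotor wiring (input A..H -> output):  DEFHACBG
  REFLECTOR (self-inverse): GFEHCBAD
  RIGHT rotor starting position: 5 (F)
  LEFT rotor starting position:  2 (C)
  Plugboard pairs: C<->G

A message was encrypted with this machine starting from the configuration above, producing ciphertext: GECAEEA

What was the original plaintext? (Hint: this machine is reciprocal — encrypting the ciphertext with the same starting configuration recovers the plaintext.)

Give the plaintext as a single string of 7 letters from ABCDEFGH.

Answer: EDHEDFF

Derivation:
Char 1 ('G'): step: R->6, L=2; G->plug->C->R->A->L->D->refl->H->L'->E->R'->E->plug->E
Char 2 ('E'): step: R->7, L=2; E->plug->E->R->C->L->G->refl->A->L'->D->R'->D->plug->D
Char 3 ('C'): step: R->0, L->3 (L advanced); C->plug->G->R->H->L->C->refl->E->L'->A->R'->H->plug->H
Char 4 ('A'): step: R->1, L=3; A->plug->A->R->C->L->H->refl->D->L'->E->R'->E->plug->E
Char 5 ('E'): step: R->2, L=3; E->plug->E->R->F->L->A->refl->G->L'->D->R'->D->plug->D
Char 6 ('E'): step: R->3, L=3; E->plug->E->R->F->L->A->refl->G->L'->D->R'->F->plug->F
Char 7 ('A'): step: R->4, L=3; A->plug->A->R->A->L->E->refl->C->L'->H->R'->F->plug->F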